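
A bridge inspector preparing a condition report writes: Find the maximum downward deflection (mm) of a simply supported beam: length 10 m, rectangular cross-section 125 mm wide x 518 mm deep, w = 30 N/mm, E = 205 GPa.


I = 125 * 518^3 / 12 = 1447831583.33 mm^4
L = 10000.0 mm, w = 30 N/mm, E = 205000.0 MPa
delta = 5 * w * L^4 / (384 * E * I)
= 5 * 30 * 10000.0^4 / (384 * 205000.0 * 1447831583.33)
= 13.161 mm

13.161 mm


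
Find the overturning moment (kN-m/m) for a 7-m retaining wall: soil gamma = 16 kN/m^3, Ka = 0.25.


Pa = 0.5 * Ka * gamma * H^2
= 0.5 * 0.25 * 16 * 7^2
= 98.0 kN/m
Arm = H / 3 = 7 / 3 = 2.3333 m
Mo = Pa * arm = Pa * H / 3 = 98.0 * 7 / 3 = 228.6667 kN-m/m

228.6667 kN-m/m


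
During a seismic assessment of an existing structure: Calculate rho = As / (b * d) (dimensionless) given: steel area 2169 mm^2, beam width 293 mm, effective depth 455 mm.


rho = As / (b * d)
= 2169 / (293 * 455)
= 2169 / 133315
= 0.01627 (dimensionless)

0.01627 (dimensionless)


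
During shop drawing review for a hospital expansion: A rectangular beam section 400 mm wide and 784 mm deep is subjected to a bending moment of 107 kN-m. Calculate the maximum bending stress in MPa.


I = b * h^3 / 12 = 400 * 784^3 / 12 = 16063010133.33 mm^4
y = h / 2 = 784 / 2 = 392.0 mm
M = 107 kN-m = 107000000.0 N-mm
sigma = M * y / I = 107000000.0 * 392.0 / 16063010133.33
= 2.61 MPa

2.61 MPa


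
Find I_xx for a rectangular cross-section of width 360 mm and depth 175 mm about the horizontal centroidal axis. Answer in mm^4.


I = b * h^3 / 12
= 360 * 175^3 / 12
= 360 * 5359375 / 12
= 160781250.0 mm^4

160781250.0 mm^4


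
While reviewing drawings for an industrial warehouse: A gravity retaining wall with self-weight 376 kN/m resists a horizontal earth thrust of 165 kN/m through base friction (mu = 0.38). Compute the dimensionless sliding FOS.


Resisting force = mu * W = 0.38 * 376 = 142.88 kN/m
FOS = Resisting / Driving = 142.88 / 165
= 0.8659 (dimensionless)

0.8659 (dimensionless)


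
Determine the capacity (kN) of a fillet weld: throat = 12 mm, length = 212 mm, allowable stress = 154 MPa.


Strength = throat * length * allowable stress
= 12 * 212 * 154 N
= 391776 N
= 391.78 kN

391.78 kN


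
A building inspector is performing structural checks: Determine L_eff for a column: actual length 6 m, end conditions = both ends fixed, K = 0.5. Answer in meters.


L_eff = K * L
= 0.5 * 6
= 3.0 m

3.0 m


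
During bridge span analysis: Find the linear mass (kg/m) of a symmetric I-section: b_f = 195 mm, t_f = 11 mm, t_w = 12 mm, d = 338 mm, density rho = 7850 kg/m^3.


A_flanges = 2 * 195 * 11 = 4290 mm^2
A_web = (338 - 2 * 11) * 12 = 3792 mm^2
A_total = 4290 + 3792 = 8082 mm^2 = 0.008082 m^2
Weight = rho * A = 7850 * 0.008082 = 63.4437 kg/m

63.4437 kg/m


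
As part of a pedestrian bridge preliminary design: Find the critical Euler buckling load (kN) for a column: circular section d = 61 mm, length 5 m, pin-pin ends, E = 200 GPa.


I = pi * d^4 / 64 = 679656.13 mm^4
L = 5000.0 mm
P_cr = pi^2 * E * I / L^2
= 9.8696 * 200000.0 * 679656.13 / 5000.0^2
= 53663.5 N = 53.6635 kN

53.6635 kN


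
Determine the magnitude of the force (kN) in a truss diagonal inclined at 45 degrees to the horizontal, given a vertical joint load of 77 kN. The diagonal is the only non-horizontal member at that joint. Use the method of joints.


At the joint, only the diagonal has a vertical component, so vertical equilibrium gives:
F * sin(45) = 77
F = 77 / sin(45)
= 77 / 0.707107
= 108.89 kN

108.89 kN


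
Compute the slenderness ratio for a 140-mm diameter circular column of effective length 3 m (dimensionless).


Radius of gyration r = d / 4 = 140 / 4 = 35.0 mm
L_eff = 3000.0 mm
Slenderness ratio = L / r = 3000.0 / 35.0 = 85.71 (dimensionless)

85.71 (dimensionless)


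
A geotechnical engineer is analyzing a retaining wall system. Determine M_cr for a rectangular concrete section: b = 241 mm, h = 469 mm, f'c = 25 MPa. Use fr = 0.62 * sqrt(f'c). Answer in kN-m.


fr = 0.62 * sqrt(25) = 0.62 * 5.0 = 3.1 MPa
I = 241 * 469^3 / 12 = 2071830989.08 mm^4
y_t = 234.5 mm
M_cr = fr * I / y_t = 3.1 * 2071830989.08 / 234.5 N-mm
= 27.3888 kN-m

27.3888 kN-m


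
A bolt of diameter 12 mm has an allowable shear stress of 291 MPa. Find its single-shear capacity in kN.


A = pi * d^2 / 4 = pi * 12^2 / 4 = 113.0973 mm^2
V = f_v * A / 1000 = 291 * 113.0973 / 1000
= 32.9113 kN

32.9113 kN


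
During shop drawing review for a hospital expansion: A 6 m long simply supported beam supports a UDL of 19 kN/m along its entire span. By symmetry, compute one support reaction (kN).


Total load = w * L = 19 * 6 = 114 kN
By symmetry, each reaction R = total / 2 = 114 / 2 = 57.0 kN

57.0 kN


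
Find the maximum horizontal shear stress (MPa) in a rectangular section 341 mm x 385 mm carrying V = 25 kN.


A = b * h = 341 * 385 = 131285 mm^2
V = 25 kN = 25000.0 N
tau_max = 1.5 * V / A = 1.5 * 25000.0 / 131285
= 0.2856 MPa

0.2856 MPa


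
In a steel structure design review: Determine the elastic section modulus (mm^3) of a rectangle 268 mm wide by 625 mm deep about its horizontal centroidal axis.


S = b * h^2 / 6
= 268 * 625^2 / 6
= 268 * 390625 / 6
= 17447916.67 mm^3

17447916.67 mm^3


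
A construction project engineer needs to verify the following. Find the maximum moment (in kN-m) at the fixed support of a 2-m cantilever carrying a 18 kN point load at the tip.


For a cantilever with a point load at the free end:
M_max = P * L = 18 * 2 = 36 kN-m

36 kN-m


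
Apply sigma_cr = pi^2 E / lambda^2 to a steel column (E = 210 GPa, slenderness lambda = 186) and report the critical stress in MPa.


sigma_cr = pi^2 * E / lambda^2
= 9.8696 * 210000.0 / 186^2
= 9.8696 * 210000.0 / 34596
= 59.9091 MPa

59.9091 MPa


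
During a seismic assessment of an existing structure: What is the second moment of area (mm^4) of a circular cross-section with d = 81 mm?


r = d / 2 = 81 / 2 = 40.5 mm
I = pi * r^4 / 4 = pi * 40.5^4 / 4
= 2113050.98 mm^4

2113050.98 mm^4


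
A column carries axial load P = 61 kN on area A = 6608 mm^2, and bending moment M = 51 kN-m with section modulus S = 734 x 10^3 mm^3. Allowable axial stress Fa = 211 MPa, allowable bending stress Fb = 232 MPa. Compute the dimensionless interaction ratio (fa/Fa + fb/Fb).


f_a = P / A = 61000.0 / 6608 = 9.2312 MPa
f_b = M / S = 51000000.0 / 734000.0 = 69.4823 MPa
Ratio = f_a / Fa + f_b / Fb
= 9.2312 / 211 + 69.4823 / 232
= 0.3432 (dimensionless)

0.3432 (dimensionless)


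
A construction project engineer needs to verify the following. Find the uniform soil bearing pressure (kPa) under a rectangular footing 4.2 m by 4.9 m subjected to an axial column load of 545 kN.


A = 4.2 * 4.9 = 20.58 m^2
q = P / A = 545 / 20.58
= 26.482 kPa

26.482 kPa


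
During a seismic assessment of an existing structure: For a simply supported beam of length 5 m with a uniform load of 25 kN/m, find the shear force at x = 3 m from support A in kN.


R_A = w * L / 2 = 25 * 5 / 2 = 62.5 kN
V(x) = R_A - w * x = 62.5 - 25 * 3
= -12.5 kN

-12.5 kN


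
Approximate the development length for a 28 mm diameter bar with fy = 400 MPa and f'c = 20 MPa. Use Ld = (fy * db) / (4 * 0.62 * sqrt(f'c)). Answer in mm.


Ld = (fy * db) / (4 * 0.62 * sqrt(f'c))
= (400 * 28) / (4 * 0.62 * sqrt(20))
= 11200 / 11.0909
= 1009.84 mm

1009.84 mm


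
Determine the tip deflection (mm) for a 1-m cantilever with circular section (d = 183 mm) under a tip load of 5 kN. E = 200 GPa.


I = pi * d^4 / 64 = pi * 183^4 / 64 = 55052146.59 mm^4
L = 1000.0 mm, P = 5000.0 N, E = 200000.0 MPa
delta = P * L^3 / (3 * E * I)
= 5000.0 * 1000.0^3 / (3 * 200000.0 * 55052146.59)
= 0.1514 mm

0.1514 mm


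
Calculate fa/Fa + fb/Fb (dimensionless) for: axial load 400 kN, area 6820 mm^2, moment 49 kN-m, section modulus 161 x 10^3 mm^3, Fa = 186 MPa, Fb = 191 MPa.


f_a = P / A = 400000.0 / 6820 = 58.651 MPa
f_b = M / S = 49000000.0 / 161000.0 = 304.3478 MPa
Ratio = f_a / Fa + f_b / Fb
= 58.651 / 186 + 304.3478 / 191
= 1.9088 (dimensionless)

1.9088 (dimensionless)


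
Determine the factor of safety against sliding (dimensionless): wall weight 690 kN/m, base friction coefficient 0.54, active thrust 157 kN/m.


Resisting force = mu * W = 0.54 * 690 = 372.6 kN/m
FOS = Resisting / Driving = 372.6 / 157
= 2.3732 (dimensionless)

2.3732 (dimensionless)


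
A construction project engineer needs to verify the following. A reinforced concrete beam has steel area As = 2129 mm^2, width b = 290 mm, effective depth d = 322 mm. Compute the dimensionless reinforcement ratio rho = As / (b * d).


rho = As / (b * d)
= 2129 / (290 * 322)
= 2129 / 93380
= 0.022799 (dimensionless)

0.022799 (dimensionless)


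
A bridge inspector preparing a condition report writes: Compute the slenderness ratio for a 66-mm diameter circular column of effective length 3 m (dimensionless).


Radius of gyration r = d / 4 = 66 / 4 = 16.5 mm
L_eff = 3000.0 mm
Slenderness ratio = L / r = 3000.0 / 16.5 = 181.82 (dimensionless)

181.82 (dimensionless)


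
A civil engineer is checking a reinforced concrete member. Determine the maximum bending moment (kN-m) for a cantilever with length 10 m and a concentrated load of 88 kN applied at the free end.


For a cantilever with a point load at the free end:
M_max = P * L = 88 * 10 = 880 kN-m

880 kN-m


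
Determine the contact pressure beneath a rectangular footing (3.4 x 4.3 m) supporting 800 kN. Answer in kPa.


A = 3.4 * 4.3 = 14.62 m^2
q = P / A = 800 / 14.62
= 54.7196 kPa

54.7196 kPa


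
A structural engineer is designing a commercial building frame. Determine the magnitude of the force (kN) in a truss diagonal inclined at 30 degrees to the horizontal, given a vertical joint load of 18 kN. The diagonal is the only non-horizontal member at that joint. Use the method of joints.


At the joint, only the diagonal has a vertical component, so vertical equilibrium gives:
F * sin(30) = 18
F = 18 / sin(30)
= 18 / 0.5
= 36.0 kN

36.0 kN


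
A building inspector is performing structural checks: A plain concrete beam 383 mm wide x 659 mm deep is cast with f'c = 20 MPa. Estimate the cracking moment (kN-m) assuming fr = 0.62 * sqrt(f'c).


fr = 0.62 * sqrt(20) = 0.62 * 4.4721 = 2.7727 MPa
I = 383 * 659^3 / 12 = 9134268463.08 mm^4
y_t = 329.5 mm
M_cr = fr * I / y_t = 2.7727 * 9134268463.08 / 329.5 N-mm
= 76.8644 kN-m

76.8644 kN-m


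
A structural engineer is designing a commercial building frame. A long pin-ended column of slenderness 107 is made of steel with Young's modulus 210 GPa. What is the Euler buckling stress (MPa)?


sigma_cr = pi^2 * E / lambda^2
= 9.8696 * 210000.0 / 107^2
= 9.8696 * 210000.0 / 11449
= 181.0304 MPa

181.0304 MPa


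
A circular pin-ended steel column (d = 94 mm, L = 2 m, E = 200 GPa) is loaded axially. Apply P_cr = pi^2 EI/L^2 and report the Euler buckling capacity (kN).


I = pi * d^4 / 64 = 3832492.5 mm^4
L = 2000.0 mm
P_cr = pi^2 * E * I / L^2
= 9.8696 * 200000.0 * 3832492.5 / 2000.0^2
= 1891259.24 N = 1891.2592 kN

1891.2592 kN


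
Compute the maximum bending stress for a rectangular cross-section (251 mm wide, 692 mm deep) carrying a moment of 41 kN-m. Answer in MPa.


I = b * h^3 / 12 = 251 * 692^3 / 12 = 6931237157.33 mm^4
y = h / 2 = 692 / 2 = 346.0 mm
M = 41 kN-m = 41000000.0 N-mm
sigma = M * y / I = 41000000.0 * 346.0 / 6931237157.33
= 2.05 MPa

2.05 MPa


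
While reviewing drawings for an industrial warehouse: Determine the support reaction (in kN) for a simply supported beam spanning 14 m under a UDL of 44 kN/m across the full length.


Total load = w * L = 44 * 14 = 616 kN
By symmetry, each reaction R = total / 2 = 616 / 2 = 308.0 kN

308.0 kN


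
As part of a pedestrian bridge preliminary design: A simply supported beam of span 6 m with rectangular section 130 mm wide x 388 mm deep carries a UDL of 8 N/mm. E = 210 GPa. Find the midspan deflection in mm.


I = 130 * 388^3 / 12 = 632786613.33 mm^4
L = 6000.0 mm, w = 8 N/mm, E = 210000.0 MPa
delta = 5 * w * L^4 / (384 * E * I)
= 5 * 8 * 6000.0^4 / (384 * 210000.0 * 632786613.33)
= 1.0159 mm

1.0159 mm


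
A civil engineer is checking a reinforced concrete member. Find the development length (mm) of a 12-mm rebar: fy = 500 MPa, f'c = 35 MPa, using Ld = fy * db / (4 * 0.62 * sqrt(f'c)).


Ld = (fy * db) / (4 * 0.62 * sqrt(f'c))
= (500 * 12) / (4 * 0.62 * sqrt(35))
= 6000 / 14.6719
= 408.95 mm

408.95 mm


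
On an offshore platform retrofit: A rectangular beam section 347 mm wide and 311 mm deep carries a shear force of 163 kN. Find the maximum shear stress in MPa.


A = b * h = 347 * 311 = 107917 mm^2
V = 163 kN = 163000.0 N
tau_max = 1.5 * V / A = 1.5 * 163000.0 / 107917
= 2.2656 MPa

2.2656 MPa


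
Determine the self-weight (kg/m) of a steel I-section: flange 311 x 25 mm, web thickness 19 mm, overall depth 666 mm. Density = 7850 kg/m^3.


A_flanges = 2 * 311 * 25 = 15550 mm^2
A_web = (666 - 2 * 25) * 19 = 11704 mm^2
A_total = 15550 + 11704 = 27254 mm^2 = 0.027254 m^2
Weight = rho * A = 7850 * 0.027254 = 213.9439 kg/m

213.9439 kg/m


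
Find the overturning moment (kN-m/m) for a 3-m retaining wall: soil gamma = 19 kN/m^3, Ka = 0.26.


Pa = 0.5 * Ka * gamma * H^2
= 0.5 * 0.26 * 19 * 3^2
= 22.23 kN/m
Arm = H / 3 = 3 / 3 = 1.0 m
Mo = Pa * arm = Pa * H / 3 = 22.23 * 3 / 3 = 22.23 kN-m/m

22.23 kN-m/m


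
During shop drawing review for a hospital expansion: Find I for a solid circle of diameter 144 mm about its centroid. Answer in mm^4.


r = d / 2 = 144 / 2 = 72.0 mm
I = pi * r^4 / 4 = pi * 72.0^4 / 4
= 21106677.15 mm^4

21106677.15 mm^4


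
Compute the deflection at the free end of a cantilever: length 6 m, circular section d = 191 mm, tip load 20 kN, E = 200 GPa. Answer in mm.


I = pi * d^4 / 64 = pi * 191^4 / 64 = 65328602.47 mm^4
L = 6000.0 mm, P = 20000.0 N, E = 200000.0 MPa
delta = P * L^3 / (3 * E * I)
= 20000.0 * 6000.0^3 / (3 * 200000.0 * 65328602.47)
= 110.2121 mm

110.2121 mm


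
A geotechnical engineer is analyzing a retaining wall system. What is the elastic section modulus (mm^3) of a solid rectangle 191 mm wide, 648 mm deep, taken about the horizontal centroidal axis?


S = b * h^2 / 6
= 191 * 648^2 / 6
= 191 * 419904 / 6
= 13366944.0 mm^3

13366944.0 mm^3


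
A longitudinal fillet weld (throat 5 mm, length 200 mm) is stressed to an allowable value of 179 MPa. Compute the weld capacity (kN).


Strength = throat * length * allowable stress
= 5 * 200 * 179 N
= 179000 N
= 179.0 kN

179.0 kN


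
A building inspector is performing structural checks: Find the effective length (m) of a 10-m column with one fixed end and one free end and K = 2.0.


L_eff = K * L
= 2.0 * 10
= 20.0 m

20.0 m


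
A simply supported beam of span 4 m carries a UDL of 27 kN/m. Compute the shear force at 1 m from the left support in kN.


R_A = w * L / 2 = 27 * 4 / 2 = 54.0 kN
V(x) = R_A - w * x = 54.0 - 27 * 1
= 27.0 kN

27.0 kN


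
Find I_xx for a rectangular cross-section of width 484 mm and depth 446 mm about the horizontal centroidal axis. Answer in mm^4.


I = b * h^3 / 12
= 484 * 446^3 / 12
= 484 * 88716536 / 12
= 3578233618.67 mm^4

3578233618.67 mm^4


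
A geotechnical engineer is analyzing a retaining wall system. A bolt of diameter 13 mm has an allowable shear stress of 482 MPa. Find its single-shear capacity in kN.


A = pi * d^2 / 4 = pi * 13^2 / 4 = 132.7323 mm^2
V = f_v * A / 1000 = 482 * 132.7323 / 1000
= 63.977 kN

63.977 kN


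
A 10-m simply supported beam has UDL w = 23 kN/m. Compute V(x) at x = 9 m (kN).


R_A = w * L / 2 = 23 * 10 / 2 = 115.0 kN
V(x) = R_A - w * x = 115.0 - 23 * 9
= -92.0 kN

-92.0 kN


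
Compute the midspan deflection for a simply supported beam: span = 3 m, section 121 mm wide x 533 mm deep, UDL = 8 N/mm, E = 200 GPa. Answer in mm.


I = 121 * 533^3 / 12 = 1526812656.42 mm^4
L = 3000.0 mm, w = 8 N/mm, E = 200000.0 MPa
delta = 5 * w * L^4 / (384 * E * I)
= 5 * 8 * 3000.0^4 / (384 * 200000.0 * 1526812656.42)
= 0.0276 mm

0.0276 mm


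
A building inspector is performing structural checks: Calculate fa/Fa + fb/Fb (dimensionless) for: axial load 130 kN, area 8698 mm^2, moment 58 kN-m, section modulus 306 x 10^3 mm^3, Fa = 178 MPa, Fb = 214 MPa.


f_a = P / A = 130000.0 / 8698 = 14.946 MPa
f_b = M / S = 58000000.0 / 306000.0 = 189.5425 MPa
Ratio = f_a / Fa + f_b / Fb
= 14.946 / 178 + 189.5425 / 214
= 0.9697 (dimensionless)

0.9697 (dimensionless)


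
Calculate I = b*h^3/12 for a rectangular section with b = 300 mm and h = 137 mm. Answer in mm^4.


I = b * h^3 / 12
= 300 * 137^3 / 12
= 300 * 2571353 / 12
= 64283825.0 mm^4

64283825.0 mm^4


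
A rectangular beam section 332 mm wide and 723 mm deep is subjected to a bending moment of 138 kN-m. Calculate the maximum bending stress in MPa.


I = b * h^3 / 12 = 332 * 723^3 / 12 = 10456148187.0 mm^4
y = h / 2 = 723 / 2 = 361.5 mm
M = 138 kN-m = 138000000.0 N-mm
sigma = M * y / I = 138000000.0 * 361.5 / 10456148187.0
= 4.77 MPa

4.77 MPa


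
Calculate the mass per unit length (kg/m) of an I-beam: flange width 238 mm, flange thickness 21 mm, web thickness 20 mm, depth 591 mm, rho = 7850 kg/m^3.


A_flanges = 2 * 238 * 21 = 9996 mm^2
A_web = (591 - 2 * 21) * 20 = 10980 mm^2
A_total = 9996 + 10980 = 20976 mm^2 = 0.020976 m^2
Weight = rho * A = 7850 * 0.020976 = 164.6616 kg/m

164.6616 kg/m


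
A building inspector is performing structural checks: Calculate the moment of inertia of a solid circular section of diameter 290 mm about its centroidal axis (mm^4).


r = d / 2 = 290 / 2 = 145.0 mm
I = pi * r^4 / 4 = pi * 145.0^4 / 4
= 347185749.0 mm^4

347185749.0 mm^4


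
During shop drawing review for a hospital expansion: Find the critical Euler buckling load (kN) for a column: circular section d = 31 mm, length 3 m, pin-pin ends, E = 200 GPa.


I = pi * d^4 / 64 = 45333.23 mm^4
L = 3000.0 mm
P_cr = pi^2 * E * I / L^2
= 9.8696 * 200000.0 * 45333.23 / 3000.0^2
= 9942.69 N = 9.9427 kN

9.9427 kN


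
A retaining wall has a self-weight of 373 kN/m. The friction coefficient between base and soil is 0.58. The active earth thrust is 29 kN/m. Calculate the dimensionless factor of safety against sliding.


Resisting force = mu * W = 0.58 * 373 = 216.34 kN/m
FOS = Resisting / Driving = 216.34 / 29
= 7.46 (dimensionless)

7.46 (dimensionless)


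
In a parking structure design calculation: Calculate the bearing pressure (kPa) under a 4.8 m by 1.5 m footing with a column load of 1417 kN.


A = 4.8 * 1.5 = 7.2 m^2
q = P / A = 1417 / 7.2
= 196.8056 kPa

196.8056 kPa


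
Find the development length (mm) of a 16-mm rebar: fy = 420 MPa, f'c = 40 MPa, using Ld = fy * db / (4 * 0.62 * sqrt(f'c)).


Ld = (fy * db) / (4 * 0.62 * sqrt(f'c))
= (420 * 16) / (4 * 0.62 * sqrt(40))
= 6720 / 15.6849
= 428.44 mm

428.44 mm


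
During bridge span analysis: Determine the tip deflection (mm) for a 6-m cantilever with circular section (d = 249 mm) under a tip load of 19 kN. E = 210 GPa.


I = pi * d^4 / 64 = pi * 249^4 / 64 = 188697995.64 mm^4
L = 6000.0 mm, P = 19000.0 N, E = 210000.0 MPa
delta = P * L^3 / (3 * E * I)
= 19000.0 * 6000.0^3 / (3 * 210000.0 * 188697995.64)
= 34.5223 mm

34.5223 mm


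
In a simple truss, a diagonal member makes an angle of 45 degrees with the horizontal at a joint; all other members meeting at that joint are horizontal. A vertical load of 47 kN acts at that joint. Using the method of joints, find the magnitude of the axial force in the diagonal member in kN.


At the joint, only the diagonal has a vertical component, so vertical equilibrium gives:
F * sin(45) = 47
F = 47 / sin(45)
= 47 / 0.707107
= 66.47 kN

66.47 kN


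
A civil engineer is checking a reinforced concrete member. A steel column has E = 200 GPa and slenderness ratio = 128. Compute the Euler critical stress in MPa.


sigma_cr = pi^2 * E / lambda^2
= 9.8696 * 200000.0 / 128^2
= 9.8696 * 200000.0 / 16384
= 120.4786 MPa

120.4786 MPa


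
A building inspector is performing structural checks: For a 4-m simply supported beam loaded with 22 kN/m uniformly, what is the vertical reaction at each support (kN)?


Total load = w * L = 22 * 4 = 88 kN
By symmetry, each reaction R = total / 2 = 88 / 2 = 44.0 kN

44.0 kN


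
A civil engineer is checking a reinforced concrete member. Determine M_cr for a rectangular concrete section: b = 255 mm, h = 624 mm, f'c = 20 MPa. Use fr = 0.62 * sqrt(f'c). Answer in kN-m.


fr = 0.62 * sqrt(20) = 0.62 * 4.4721 = 2.7727 MPa
I = 255 * 624^3 / 12 = 5163125760.0 mm^4
y_t = 312.0 mm
M_cr = fr * I / y_t = 2.7727 * 5163125760.0 / 312.0 N-mm
= 45.8844 kN-m

45.8844 kN-m


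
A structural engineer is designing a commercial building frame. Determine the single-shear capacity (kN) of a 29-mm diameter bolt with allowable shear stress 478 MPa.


A = pi * d^2 / 4 = pi * 29^2 / 4 = 660.5199 mm^2
V = f_v * A / 1000 = 478 * 660.5199 / 1000
= 315.7285 kN

315.7285 kN


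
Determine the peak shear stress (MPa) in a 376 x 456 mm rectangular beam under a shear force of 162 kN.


A = b * h = 376 * 456 = 171456 mm^2
V = 162 kN = 162000.0 N
tau_max = 1.5 * V / A = 1.5 * 162000.0 / 171456
= 1.4173 MPa

1.4173 MPa


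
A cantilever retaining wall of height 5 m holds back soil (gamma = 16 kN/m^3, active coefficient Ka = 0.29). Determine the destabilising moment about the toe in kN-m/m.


Pa = 0.5 * Ka * gamma * H^2
= 0.5 * 0.29 * 16 * 5^2
= 58.0 kN/m
Arm = H / 3 = 5 / 3 = 1.6667 m
Mo = Pa * arm = Pa * H / 3 = 58.0 * 5 / 3 = 96.6667 kN-m/m

96.6667 kN-m/m


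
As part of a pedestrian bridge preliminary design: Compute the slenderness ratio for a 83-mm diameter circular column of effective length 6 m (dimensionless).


Radius of gyration r = d / 4 = 83 / 4 = 20.75 mm
L_eff = 6000.0 mm
Slenderness ratio = L / r = 6000.0 / 20.75 = 289.16 (dimensionless)

289.16 (dimensionless)


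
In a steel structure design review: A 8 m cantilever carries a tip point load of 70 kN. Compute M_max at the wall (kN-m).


For a cantilever with a point load at the free end:
M_max = P * L = 70 * 8 = 560 kN-m

560 kN-m


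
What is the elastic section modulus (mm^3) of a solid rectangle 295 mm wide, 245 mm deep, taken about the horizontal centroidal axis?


S = b * h^2 / 6
= 295 * 245^2 / 6
= 295 * 60025 / 6
= 2951229.17 mm^3

2951229.17 mm^3


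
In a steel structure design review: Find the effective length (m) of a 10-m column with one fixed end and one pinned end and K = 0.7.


L_eff = K * L
= 0.7 * 10
= 7.0 m

7.0 m


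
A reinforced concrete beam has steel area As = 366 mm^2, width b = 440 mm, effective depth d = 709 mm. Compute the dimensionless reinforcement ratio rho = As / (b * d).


rho = As / (b * d)
= 366 / (440 * 709)
= 366 / 311960
= 0.001173 (dimensionless)

0.001173 (dimensionless)


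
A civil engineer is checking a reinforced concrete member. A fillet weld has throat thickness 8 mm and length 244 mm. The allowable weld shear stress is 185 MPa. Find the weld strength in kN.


Strength = throat * length * allowable stress
= 8 * 244 * 185 N
= 361120 N
= 361.12 kN

361.12 kN


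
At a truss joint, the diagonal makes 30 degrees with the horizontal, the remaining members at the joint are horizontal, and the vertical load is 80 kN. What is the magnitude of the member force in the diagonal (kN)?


At the joint, only the diagonal has a vertical component, so vertical equilibrium gives:
F * sin(30) = 80
F = 80 / sin(30)
= 80 / 0.5
= 160.0 kN

160.0 kN


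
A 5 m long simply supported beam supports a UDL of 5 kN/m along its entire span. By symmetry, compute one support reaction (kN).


Total load = w * L = 5 * 5 = 25 kN
By symmetry, each reaction R = total / 2 = 25 / 2 = 12.5 kN

12.5 kN


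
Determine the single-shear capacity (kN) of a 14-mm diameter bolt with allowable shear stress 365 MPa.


A = pi * d^2 / 4 = pi * 14^2 / 4 = 153.938 mm^2
V = f_v * A / 1000 = 365 * 153.938 / 1000
= 56.1874 kN

56.1874 kN


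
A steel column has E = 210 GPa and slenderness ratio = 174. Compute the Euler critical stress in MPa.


sigma_cr = pi^2 * E / lambda^2
= 9.8696 * 210000.0 / 174^2
= 9.8696 * 210000.0 / 30276
= 68.4574 MPa

68.4574 MPa


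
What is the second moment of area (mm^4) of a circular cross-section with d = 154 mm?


r = d / 2 = 154 / 2 = 77.0 mm
I = pi * r^4 / 4 = pi * 77.0^4 / 4
= 27609133.84 mm^4

27609133.84 mm^4


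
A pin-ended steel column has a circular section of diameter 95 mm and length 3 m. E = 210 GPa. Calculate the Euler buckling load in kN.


I = pi * d^4 / 64 = 3998198.21 mm^4
L = 3000.0 mm
P_cr = pi^2 * E * I / L^2
= 9.8696 * 210000.0 * 3998198.21 / 3000.0^2
= 920748.14 N = 920.7481 kN

920.7481 kN


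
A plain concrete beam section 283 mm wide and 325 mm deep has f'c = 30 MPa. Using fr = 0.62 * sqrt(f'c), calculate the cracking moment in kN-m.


fr = 0.62 * sqrt(30) = 0.62 * 5.4772 = 3.3959 MPa
I = 283 * 325^3 / 12 = 809571614.58 mm^4
y_t = 162.5 mm
M_cr = fr * I / y_t = 3.3959 * 809571614.58 / 162.5 N-mm
= 16.9182 kN-m

16.9182 kN-m


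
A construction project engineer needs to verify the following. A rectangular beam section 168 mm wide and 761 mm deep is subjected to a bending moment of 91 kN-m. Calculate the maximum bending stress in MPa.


I = b * h^3 / 12 = 168 * 761^3 / 12 = 6169955134.0 mm^4
y = h / 2 = 761 / 2 = 380.5 mm
M = 91 kN-m = 91000000.0 N-mm
sigma = M * y / I = 91000000.0 * 380.5 / 6169955134.0
= 5.61 MPa

5.61 MPa


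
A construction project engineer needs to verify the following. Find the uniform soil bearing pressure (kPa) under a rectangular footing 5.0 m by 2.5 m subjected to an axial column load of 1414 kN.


A = 5.0 * 2.5 = 12.5 m^2
q = P / A = 1414 / 12.5
= 113.12 kPa

113.12 kPa


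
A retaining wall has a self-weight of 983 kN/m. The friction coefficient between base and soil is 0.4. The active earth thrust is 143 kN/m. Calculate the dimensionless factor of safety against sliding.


Resisting force = mu * W = 0.4 * 983 = 393.2 kN/m
FOS = Resisting / Driving = 393.2 / 143
= 2.7497 (dimensionless)

2.7497 (dimensionless)


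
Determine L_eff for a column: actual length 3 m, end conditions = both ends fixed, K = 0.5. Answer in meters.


L_eff = K * L
= 0.5 * 3
= 1.5 m

1.5 m


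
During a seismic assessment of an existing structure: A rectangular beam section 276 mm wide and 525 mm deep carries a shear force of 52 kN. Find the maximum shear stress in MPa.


A = b * h = 276 * 525 = 144900 mm^2
V = 52 kN = 52000.0 N
tau_max = 1.5 * V / A = 1.5 * 52000.0 / 144900
= 0.5383 MPa

0.5383 MPa


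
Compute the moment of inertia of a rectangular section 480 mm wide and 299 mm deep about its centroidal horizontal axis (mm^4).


I = b * h^3 / 12
= 480 * 299^3 / 12
= 480 * 26730899 / 12
= 1069235960.0 mm^4

1069235960.0 mm^4


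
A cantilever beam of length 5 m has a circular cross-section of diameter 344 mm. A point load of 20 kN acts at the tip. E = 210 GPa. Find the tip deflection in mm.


I = pi * d^4 / 64 = pi * 344^4 / 64 = 687390726.76 mm^4
L = 5000.0 mm, P = 20000.0 N, E = 210000.0 MPa
delta = P * L^3 / (3 * E * I)
= 20000.0 * 5000.0^3 / (3 * 210000.0 * 687390726.76)
= 5.7729 mm

5.7729 mm


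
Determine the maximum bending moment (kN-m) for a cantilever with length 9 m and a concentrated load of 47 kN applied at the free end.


For a cantilever with a point load at the free end:
M_max = P * L = 47 * 9 = 423 kN-m

423 kN-m


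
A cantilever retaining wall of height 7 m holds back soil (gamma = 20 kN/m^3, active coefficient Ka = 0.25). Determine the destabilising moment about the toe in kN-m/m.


Pa = 0.5 * Ka * gamma * H^2
= 0.5 * 0.25 * 20 * 7^2
= 122.5 kN/m
Arm = H / 3 = 7 / 3 = 2.3333 m
Mo = Pa * arm = Pa * H / 3 = 122.5 * 7 / 3 = 285.8333 kN-m/m

285.8333 kN-m/m


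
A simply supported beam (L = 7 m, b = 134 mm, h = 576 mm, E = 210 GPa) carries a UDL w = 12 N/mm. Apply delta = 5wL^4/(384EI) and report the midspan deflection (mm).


I = 134 * 576^3 / 12 = 2133983232.0 mm^4
L = 7000.0 mm, w = 12 N/mm, E = 210000.0 MPa
delta = 5 * w * L^4 / (384 * E * I)
= 5 * 12 * 7000.0^4 / (384 * 210000.0 * 2133983232.0)
= 0.8371 mm

0.8371 mm


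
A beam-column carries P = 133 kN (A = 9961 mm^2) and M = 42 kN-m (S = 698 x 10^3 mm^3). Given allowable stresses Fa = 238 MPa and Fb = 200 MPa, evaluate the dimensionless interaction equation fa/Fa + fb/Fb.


f_a = P / A = 133000.0 / 9961 = 13.3521 MPa
f_b = M / S = 42000000.0 / 698000.0 = 60.1719 MPa
Ratio = f_a / Fa + f_b / Fb
= 13.3521 / 238 + 60.1719 / 200
= 0.357 (dimensionless)

0.357 (dimensionless)


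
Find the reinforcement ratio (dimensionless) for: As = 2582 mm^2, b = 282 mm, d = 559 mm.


rho = As / (b * d)
= 2582 / (282 * 559)
= 2582 / 157638
= 0.016379 (dimensionless)

0.016379 (dimensionless)


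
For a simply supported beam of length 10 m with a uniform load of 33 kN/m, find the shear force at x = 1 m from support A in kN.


R_A = w * L / 2 = 33 * 10 / 2 = 165.0 kN
V(x) = R_A - w * x = 165.0 - 33 * 1
= 132.0 kN

132.0 kN


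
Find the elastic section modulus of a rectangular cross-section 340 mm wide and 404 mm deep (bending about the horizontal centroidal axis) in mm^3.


S = b * h^2 / 6
= 340 * 404^2 / 6
= 340 * 163216 / 6
= 9248906.67 mm^3

9248906.67 mm^3


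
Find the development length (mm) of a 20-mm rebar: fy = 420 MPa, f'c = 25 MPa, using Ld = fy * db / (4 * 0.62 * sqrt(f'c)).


Ld = (fy * db) / (4 * 0.62 * sqrt(f'c))
= (420 * 20) / (4 * 0.62 * sqrt(25))
= 8400 / 12.4
= 677.42 mm

677.42 mm


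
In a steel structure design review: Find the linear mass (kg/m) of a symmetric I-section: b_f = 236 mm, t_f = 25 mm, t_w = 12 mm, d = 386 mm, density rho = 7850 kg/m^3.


A_flanges = 2 * 236 * 25 = 11800 mm^2
A_web = (386 - 2 * 25) * 12 = 4032 mm^2
A_total = 11800 + 4032 = 15832 mm^2 = 0.015832 m^2
Weight = rho * A = 7850 * 0.015832 = 124.2812 kg/m

124.2812 kg/m


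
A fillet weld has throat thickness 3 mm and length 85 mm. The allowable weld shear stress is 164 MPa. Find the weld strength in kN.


Strength = throat * length * allowable stress
= 3 * 85 * 164 N
= 41820 N
= 41.82 kN

41.82 kN


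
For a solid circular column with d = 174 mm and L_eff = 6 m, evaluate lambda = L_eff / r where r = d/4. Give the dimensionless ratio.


Radius of gyration r = d / 4 = 174 / 4 = 43.5 mm
L_eff = 6000.0 mm
Slenderness ratio = L / r = 6000.0 / 43.5 = 137.93 (dimensionless)

137.93 (dimensionless)


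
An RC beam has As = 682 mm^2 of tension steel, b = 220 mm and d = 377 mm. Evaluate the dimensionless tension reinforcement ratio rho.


rho = As / (b * d)
= 682 / (220 * 377)
= 682 / 82940
= 0.008223 (dimensionless)

0.008223 (dimensionless)


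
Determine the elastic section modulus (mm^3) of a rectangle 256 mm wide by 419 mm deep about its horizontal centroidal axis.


S = b * h^2 / 6
= 256 * 419^2 / 6
= 256 * 175561 / 6
= 7490602.67 mm^3

7490602.67 mm^3


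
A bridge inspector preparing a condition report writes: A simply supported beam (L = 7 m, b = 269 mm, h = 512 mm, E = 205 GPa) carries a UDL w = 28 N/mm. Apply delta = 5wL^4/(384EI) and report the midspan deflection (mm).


I = 269 * 512^3 / 12 = 3008714069.33 mm^4
L = 7000.0 mm, w = 28 N/mm, E = 205000.0 MPa
delta = 5 * w * L^4 / (384 * E * I)
= 5 * 28 * 7000.0^4 / (384 * 205000.0 * 3008714069.33)
= 1.4192 mm

1.4192 mm


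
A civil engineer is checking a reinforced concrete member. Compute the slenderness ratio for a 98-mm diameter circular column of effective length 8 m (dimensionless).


Radius of gyration r = d / 4 = 98 / 4 = 24.5 mm
L_eff = 8000.0 mm
Slenderness ratio = L / r = 8000.0 / 24.5 = 326.53 (dimensionless)

326.53 (dimensionless)


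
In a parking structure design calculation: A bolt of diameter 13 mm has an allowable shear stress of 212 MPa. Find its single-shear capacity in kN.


A = pi * d^2 / 4 = pi * 13^2 / 4 = 132.7323 mm^2
V = f_v * A / 1000 = 212 * 132.7323 / 1000
= 28.1392 kN

28.1392 kN


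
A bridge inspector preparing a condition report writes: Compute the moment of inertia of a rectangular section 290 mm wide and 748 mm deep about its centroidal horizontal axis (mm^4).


I = b * h^3 / 12
= 290 * 748^3 / 12
= 290 * 418508992 / 12
= 10113967306.67 mm^4

10113967306.67 mm^4


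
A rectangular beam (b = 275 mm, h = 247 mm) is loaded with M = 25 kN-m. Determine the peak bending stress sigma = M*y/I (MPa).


I = b * h^3 / 12 = 275 * 247^3 / 12 = 345336360.42 mm^4
y = h / 2 = 247 / 2 = 123.5 mm
M = 25 kN-m = 25000000.0 N-mm
sigma = M * y / I = 25000000.0 * 123.5 / 345336360.42
= 8.94 MPa

8.94 MPa


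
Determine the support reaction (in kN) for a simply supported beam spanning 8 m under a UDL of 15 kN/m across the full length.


Total load = w * L = 15 * 8 = 120 kN
By symmetry, each reaction R = total / 2 = 120 / 2 = 60.0 kN

60.0 kN


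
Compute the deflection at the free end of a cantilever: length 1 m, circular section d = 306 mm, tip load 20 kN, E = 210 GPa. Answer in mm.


I = pi * d^4 / 64 = pi * 306^4 / 64 = 430383491.67 mm^4
L = 1000.0 mm, P = 20000.0 N, E = 210000.0 MPa
delta = P * L^3 / (3 * E * I)
= 20000.0 * 1000.0^3 / (3 * 210000.0 * 430383491.67)
= 0.0738 mm

0.0738 mm


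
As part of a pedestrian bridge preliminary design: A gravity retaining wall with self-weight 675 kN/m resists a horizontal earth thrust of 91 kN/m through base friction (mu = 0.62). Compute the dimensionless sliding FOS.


Resisting force = mu * W = 0.62 * 675 = 418.5 kN/m
FOS = Resisting / Driving = 418.5 / 91
= 4.5989 (dimensionless)

4.5989 (dimensionless)


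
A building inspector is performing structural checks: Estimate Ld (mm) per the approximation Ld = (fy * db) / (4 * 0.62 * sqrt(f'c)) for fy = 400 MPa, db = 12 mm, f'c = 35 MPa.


Ld = (fy * db) / (4 * 0.62 * sqrt(f'c))
= (400 * 12) / (4 * 0.62 * sqrt(35))
= 4800 / 14.6719
= 327.16 mm

327.16 mm


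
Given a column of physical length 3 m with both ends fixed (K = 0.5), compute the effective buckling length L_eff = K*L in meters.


L_eff = K * L
= 0.5 * 3
= 1.5 m

1.5 m


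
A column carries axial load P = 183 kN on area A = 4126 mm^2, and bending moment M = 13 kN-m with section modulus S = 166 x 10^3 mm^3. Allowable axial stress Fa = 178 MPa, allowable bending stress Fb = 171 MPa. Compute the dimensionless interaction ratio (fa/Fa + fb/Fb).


f_a = P / A = 183000.0 / 4126 = 44.3529 MPa
f_b = M / S = 13000000.0 / 166000.0 = 78.3133 MPa
Ratio = f_a / Fa + f_b / Fb
= 44.3529 / 178 + 78.3133 / 171
= 0.7071 (dimensionless)

0.7071 (dimensionless)


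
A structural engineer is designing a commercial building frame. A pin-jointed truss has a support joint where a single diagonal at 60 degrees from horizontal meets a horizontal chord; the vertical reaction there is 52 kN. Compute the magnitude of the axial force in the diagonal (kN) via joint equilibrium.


At the joint, only the diagonal has a vertical component, so vertical equilibrium gives:
F * sin(60) = 52
F = 52 / sin(60)
= 52 / 0.866025
= 60.04 kN

60.04 kN


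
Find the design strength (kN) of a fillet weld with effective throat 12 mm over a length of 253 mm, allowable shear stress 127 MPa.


Strength = throat * length * allowable stress
= 12 * 253 * 127 N
= 385572 N
= 385.57 kN

385.57 kN


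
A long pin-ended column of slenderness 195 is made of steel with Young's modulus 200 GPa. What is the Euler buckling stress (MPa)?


sigma_cr = pi^2 * E / lambda^2
= 9.8696 * 200000.0 / 195^2
= 9.8696 * 200000.0 / 38025
= 51.9111 MPa

51.9111 MPa


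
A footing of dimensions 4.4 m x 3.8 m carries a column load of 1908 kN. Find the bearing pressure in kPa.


A = 4.4 * 3.8 = 16.72 m^2
q = P / A = 1908 / 16.72
= 114.1148 kPa

114.1148 kPa


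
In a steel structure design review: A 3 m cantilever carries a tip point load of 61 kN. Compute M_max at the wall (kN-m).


For a cantilever with a point load at the free end:
M_max = P * L = 61 * 3 = 183 kN-m

183 kN-m


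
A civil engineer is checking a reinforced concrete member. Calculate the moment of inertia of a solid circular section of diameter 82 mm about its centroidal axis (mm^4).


r = d / 2 = 82 / 2 = 41.0 mm
I = pi * r^4 / 4 = pi * 41.0^4 / 4
= 2219347.5 mm^4

2219347.5 mm^4


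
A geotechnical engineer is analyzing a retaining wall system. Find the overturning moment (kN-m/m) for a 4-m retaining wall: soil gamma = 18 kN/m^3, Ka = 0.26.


Pa = 0.5 * Ka * gamma * H^2
= 0.5 * 0.26 * 18 * 4^2
= 37.44 kN/m
Arm = H / 3 = 4 / 3 = 1.3333 m
Mo = Pa * arm = Pa * H / 3 = 37.44 * 4 / 3 = 49.92 kN-m/m

49.92 kN-m/m


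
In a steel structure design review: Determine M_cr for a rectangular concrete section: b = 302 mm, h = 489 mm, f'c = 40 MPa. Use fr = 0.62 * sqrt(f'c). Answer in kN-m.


fr = 0.62 * sqrt(40) = 0.62 * 6.3246 = 3.9212 MPa
I = 302 * 489^3 / 12 = 2942742586.5 mm^4
y_t = 244.5 mm
M_cr = fr * I / y_t = 3.9212 * 2942742586.5 / 244.5 N-mm
= 47.1949 kN-m

47.1949 kN-m


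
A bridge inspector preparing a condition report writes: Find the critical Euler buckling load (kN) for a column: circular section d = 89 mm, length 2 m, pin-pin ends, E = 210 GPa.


I = pi * d^4 / 64 = 3079852.55 mm^4
L = 2000.0 mm
P_cr = pi^2 * E * I / L^2
= 9.8696 * 210000.0 * 3079852.55 / 2000.0^2
= 1595838.63 N = 1595.8386 kN

1595.8386 kN


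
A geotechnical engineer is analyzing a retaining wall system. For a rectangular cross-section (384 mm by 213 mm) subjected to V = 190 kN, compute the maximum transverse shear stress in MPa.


A = b * h = 384 * 213 = 81792 mm^2
V = 190 kN = 190000.0 N
tau_max = 1.5 * V / A = 1.5 * 190000.0 / 81792
= 3.4844 MPa

3.4844 MPa


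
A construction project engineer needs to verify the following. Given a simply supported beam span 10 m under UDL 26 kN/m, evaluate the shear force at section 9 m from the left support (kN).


R_A = w * L / 2 = 26 * 10 / 2 = 130.0 kN
V(x) = R_A - w * x = 130.0 - 26 * 9
= -104.0 kN

-104.0 kN


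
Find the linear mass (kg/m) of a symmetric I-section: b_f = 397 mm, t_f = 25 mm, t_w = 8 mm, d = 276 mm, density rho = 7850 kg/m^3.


A_flanges = 2 * 397 * 25 = 19850 mm^2
A_web = (276 - 2 * 25) * 8 = 1808 mm^2
A_total = 19850 + 1808 = 21658 mm^2 = 0.021658 m^2
Weight = rho * A = 7850 * 0.021658 = 170.0153 kg/m

170.0153 kg/m


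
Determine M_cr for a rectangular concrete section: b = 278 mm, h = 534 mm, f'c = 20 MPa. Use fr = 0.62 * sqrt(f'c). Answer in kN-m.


fr = 0.62 * sqrt(20) = 0.62 * 4.4721 = 2.7727 MPa
I = 278 * 534^3 / 12 = 3527664876.0 mm^4
y_t = 267.0 mm
M_cr = fr * I / y_t = 2.7727 * 3527664876.0 / 267.0 N-mm
= 36.6339 kN-m

36.6339 kN-m


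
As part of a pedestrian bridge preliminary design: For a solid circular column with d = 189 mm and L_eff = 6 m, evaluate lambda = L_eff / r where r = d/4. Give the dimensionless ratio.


Radius of gyration r = d / 4 = 189 / 4 = 47.25 mm
L_eff = 6000.0 mm
Slenderness ratio = L / r = 6000.0 / 47.25 = 126.98 (dimensionless)

126.98 (dimensionless)


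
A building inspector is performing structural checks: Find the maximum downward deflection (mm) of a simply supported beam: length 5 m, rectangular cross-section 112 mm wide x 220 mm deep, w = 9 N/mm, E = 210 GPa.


I = 112 * 220^3 / 12 = 99381333.33 mm^4
L = 5000.0 mm, w = 9 N/mm, E = 210000.0 MPa
delta = 5 * w * L^4 / (384 * E * I)
= 5 * 9 * 5000.0^4 / (384 * 210000.0 * 99381333.33)
= 3.5094 mm

3.5094 mm


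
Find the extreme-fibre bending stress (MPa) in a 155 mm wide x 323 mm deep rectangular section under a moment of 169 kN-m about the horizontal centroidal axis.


I = b * h^3 / 12 = 155 * 323^3 / 12 = 435269282.08 mm^4
y = h / 2 = 323 / 2 = 161.5 mm
M = 169 kN-m = 169000000.0 N-mm
sigma = M * y / I = 169000000.0 * 161.5 / 435269282.08
= 62.7 MPa

62.7 MPa


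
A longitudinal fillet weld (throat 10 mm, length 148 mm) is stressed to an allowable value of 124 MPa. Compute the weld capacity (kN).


Strength = throat * length * allowable stress
= 10 * 148 * 124 N
= 183520 N
= 183.52 kN

183.52 kN
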